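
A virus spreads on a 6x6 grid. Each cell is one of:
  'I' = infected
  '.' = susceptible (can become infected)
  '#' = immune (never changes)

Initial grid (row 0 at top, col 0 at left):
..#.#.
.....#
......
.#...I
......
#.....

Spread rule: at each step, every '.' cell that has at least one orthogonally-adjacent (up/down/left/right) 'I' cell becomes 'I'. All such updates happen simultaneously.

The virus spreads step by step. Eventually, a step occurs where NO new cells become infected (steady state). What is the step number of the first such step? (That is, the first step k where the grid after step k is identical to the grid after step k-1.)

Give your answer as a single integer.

Step 0 (initial): 1 infected
Step 1: +3 new -> 4 infected
Step 2: +4 new -> 8 infected
Step 3: +5 new -> 13 infected
Step 4: +4 new -> 17 infected
Step 5: +5 new -> 22 infected
Step 6: +4 new -> 26 infected
Step 7: +3 new -> 29 infected
Step 8: +1 new -> 30 infected
Step 9: +0 new -> 30 infected

Answer: 9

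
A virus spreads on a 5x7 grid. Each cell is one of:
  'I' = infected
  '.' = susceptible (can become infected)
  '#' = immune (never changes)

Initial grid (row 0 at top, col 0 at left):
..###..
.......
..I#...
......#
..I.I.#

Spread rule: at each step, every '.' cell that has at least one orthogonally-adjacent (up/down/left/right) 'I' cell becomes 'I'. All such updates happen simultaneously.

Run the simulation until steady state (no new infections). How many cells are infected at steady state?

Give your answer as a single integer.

Step 0 (initial): 3 infected
Step 1: +7 new -> 10 infected
Step 2: +8 new -> 18 infected
Step 3: +5 new -> 23 infected
Step 4: +3 new -> 26 infected
Step 5: +2 new -> 28 infected
Step 6: +1 new -> 29 infected
Step 7: +0 new -> 29 infected

Answer: 29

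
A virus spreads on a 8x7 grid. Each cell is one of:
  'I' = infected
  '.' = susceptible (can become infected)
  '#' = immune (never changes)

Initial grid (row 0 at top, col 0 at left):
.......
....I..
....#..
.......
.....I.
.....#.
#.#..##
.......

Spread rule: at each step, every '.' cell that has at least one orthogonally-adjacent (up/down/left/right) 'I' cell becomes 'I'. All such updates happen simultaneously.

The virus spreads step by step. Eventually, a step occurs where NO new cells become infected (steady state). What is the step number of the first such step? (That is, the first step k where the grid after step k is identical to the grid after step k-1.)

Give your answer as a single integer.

Step 0 (initial): 2 infected
Step 1: +6 new -> 8 infected
Step 2: +11 new -> 19 infected
Step 3: +9 new -> 28 infected
Step 4: +8 new -> 36 infected
Step 5: +7 new -> 43 infected
Step 6: +5 new -> 48 infected
Step 7: +1 new -> 49 infected
Step 8: +1 new -> 50 infected
Step 9: +0 new -> 50 infected

Answer: 9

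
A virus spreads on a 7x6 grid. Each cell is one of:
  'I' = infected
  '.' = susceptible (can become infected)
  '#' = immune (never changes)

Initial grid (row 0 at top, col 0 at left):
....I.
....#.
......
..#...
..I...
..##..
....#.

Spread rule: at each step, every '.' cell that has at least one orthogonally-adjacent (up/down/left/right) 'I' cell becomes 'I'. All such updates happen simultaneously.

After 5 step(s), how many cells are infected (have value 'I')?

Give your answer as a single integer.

Step 0 (initial): 2 infected
Step 1: +4 new -> 6 infected
Step 2: +8 new -> 14 infected
Step 3: +11 new -> 25 infected
Step 4: +9 new -> 34 infected
Step 5: +3 new -> 37 infected

Answer: 37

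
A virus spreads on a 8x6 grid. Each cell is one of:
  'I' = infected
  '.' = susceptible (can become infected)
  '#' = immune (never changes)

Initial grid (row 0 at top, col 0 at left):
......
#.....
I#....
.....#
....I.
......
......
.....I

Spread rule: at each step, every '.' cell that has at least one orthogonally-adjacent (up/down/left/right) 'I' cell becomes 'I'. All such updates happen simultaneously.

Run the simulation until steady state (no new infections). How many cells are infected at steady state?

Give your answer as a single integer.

Answer: 45

Derivation:
Step 0 (initial): 3 infected
Step 1: +7 new -> 10 infected
Step 2: +9 new -> 19 infected
Step 3: +9 new -> 28 infected
Step 4: +8 new -> 36 infected
Step 5: +5 new -> 41 infected
Step 6: +2 new -> 43 infected
Step 7: +1 new -> 44 infected
Step 8: +1 new -> 45 infected
Step 9: +0 new -> 45 infected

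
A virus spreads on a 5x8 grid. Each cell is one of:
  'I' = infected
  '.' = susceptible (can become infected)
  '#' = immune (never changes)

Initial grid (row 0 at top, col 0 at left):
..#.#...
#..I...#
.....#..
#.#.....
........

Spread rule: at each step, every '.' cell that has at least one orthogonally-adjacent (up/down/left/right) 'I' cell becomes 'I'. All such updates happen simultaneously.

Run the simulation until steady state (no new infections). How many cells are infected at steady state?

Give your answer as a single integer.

Answer: 33

Derivation:
Step 0 (initial): 1 infected
Step 1: +4 new -> 5 infected
Step 2: +5 new -> 10 infected
Step 3: +6 new -> 16 infected
Step 4: +8 new -> 24 infected
Step 5: +5 new -> 29 infected
Step 6: +3 new -> 32 infected
Step 7: +1 new -> 33 infected
Step 8: +0 new -> 33 infected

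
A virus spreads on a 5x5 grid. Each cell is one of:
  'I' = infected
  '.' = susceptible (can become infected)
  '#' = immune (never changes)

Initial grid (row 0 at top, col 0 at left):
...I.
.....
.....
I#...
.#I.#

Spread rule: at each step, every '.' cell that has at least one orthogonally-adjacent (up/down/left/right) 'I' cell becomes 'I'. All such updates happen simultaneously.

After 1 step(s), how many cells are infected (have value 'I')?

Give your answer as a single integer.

Step 0 (initial): 3 infected
Step 1: +7 new -> 10 infected

Answer: 10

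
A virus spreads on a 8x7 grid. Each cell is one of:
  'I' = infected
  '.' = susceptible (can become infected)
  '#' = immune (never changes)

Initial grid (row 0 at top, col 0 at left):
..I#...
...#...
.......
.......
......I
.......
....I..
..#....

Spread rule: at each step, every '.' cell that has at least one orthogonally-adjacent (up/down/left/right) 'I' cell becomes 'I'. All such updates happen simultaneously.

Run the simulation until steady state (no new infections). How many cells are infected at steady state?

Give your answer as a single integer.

Step 0 (initial): 3 infected
Step 1: +9 new -> 12 infected
Step 2: +12 new -> 24 infected
Step 3: +11 new -> 35 infected
Step 4: +10 new -> 45 infected
Step 5: +6 new -> 51 infected
Step 6: +2 new -> 53 infected
Step 7: +0 new -> 53 infected

Answer: 53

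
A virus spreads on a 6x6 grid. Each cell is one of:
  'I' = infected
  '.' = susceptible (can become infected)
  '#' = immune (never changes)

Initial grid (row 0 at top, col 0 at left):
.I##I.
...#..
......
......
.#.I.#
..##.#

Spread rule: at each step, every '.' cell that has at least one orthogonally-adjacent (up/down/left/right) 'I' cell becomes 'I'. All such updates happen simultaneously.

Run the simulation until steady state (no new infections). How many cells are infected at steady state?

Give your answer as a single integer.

Answer: 28

Derivation:
Step 0 (initial): 3 infected
Step 1: +7 new -> 10 infected
Step 2: +9 new -> 19 infected
Step 3: +5 new -> 24 infected
Step 4: +1 new -> 25 infected
Step 5: +1 new -> 26 infected
Step 6: +1 new -> 27 infected
Step 7: +1 new -> 28 infected
Step 8: +0 new -> 28 infected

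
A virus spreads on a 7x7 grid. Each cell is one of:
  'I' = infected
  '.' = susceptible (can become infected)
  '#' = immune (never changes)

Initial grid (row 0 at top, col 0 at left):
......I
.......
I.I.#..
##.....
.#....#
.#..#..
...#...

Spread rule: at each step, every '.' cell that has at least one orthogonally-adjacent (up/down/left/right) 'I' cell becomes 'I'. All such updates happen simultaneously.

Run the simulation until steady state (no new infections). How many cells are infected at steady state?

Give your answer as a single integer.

Step 0 (initial): 3 infected
Step 1: +7 new -> 10 infected
Step 2: +9 new -> 19 infected
Step 3: +8 new -> 27 infected
Step 4: +4 new -> 31 infected
Step 5: +2 new -> 33 infected
Step 6: +2 new -> 35 infected
Step 7: +3 new -> 38 infected
Step 8: +3 new -> 41 infected
Step 9: +0 new -> 41 infected

Answer: 41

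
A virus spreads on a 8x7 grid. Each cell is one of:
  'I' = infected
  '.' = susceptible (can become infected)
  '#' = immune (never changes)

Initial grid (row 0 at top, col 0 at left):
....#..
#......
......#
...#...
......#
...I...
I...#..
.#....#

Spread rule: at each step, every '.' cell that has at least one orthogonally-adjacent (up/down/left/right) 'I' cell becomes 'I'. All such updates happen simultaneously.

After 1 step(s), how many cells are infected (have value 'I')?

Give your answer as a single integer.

Answer: 9

Derivation:
Step 0 (initial): 2 infected
Step 1: +7 new -> 9 infected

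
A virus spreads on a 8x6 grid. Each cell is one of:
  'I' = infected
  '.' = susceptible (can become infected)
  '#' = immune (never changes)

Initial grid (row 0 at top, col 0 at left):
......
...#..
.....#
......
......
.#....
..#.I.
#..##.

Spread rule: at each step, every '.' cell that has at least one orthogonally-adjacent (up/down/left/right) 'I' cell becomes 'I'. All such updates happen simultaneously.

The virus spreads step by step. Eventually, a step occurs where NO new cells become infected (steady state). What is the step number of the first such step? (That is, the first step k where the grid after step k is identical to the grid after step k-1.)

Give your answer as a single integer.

Answer: 12

Derivation:
Step 0 (initial): 1 infected
Step 1: +3 new -> 4 infected
Step 2: +4 new -> 8 infected
Step 3: +4 new -> 12 infected
Step 4: +4 new -> 16 infected
Step 5: +4 new -> 20 infected
Step 6: +5 new -> 25 infected
Step 7: +6 new -> 31 infected
Step 8: +4 new -> 35 infected
Step 9: +3 new -> 38 infected
Step 10: +2 new -> 40 infected
Step 11: +1 new -> 41 infected
Step 12: +0 new -> 41 infected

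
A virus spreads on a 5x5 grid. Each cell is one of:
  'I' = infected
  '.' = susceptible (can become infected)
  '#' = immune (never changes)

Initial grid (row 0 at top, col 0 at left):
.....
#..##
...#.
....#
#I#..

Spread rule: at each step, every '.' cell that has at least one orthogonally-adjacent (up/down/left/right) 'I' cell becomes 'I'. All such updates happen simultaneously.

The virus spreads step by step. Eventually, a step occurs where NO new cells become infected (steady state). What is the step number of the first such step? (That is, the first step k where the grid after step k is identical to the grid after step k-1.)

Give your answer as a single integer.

Step 0 (initial): 1 infected
Step 1: +1 new -> 2 infected
Step 2: +3 new -> 5 infected
Step 3: +4 new -> 9 infected
Step 4: +3 new -> 12 infected
Step 5: +3 new -> 15 infected
Step 6: +1 new -> 16 infected
Step 7: +1 new -> 17 infected
Step 8: +0 new -> 17 infected

Answer: 8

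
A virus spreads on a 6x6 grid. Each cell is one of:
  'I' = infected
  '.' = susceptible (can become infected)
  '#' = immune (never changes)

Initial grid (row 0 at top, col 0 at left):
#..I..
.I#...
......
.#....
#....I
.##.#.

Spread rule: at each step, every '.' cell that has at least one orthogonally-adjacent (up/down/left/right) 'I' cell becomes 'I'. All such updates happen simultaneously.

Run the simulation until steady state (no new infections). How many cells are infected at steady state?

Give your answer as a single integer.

Answer: 28

Derivation:
Step 0 (initial): 3 infected
Step 1: +9 new -> 12 infected
Step 2: +8 new -> 20 infected
Step 3: +7 new -> 27 infected
Step 4: +1 new -> 28 infected
Step 5: +0 new -> 28 infected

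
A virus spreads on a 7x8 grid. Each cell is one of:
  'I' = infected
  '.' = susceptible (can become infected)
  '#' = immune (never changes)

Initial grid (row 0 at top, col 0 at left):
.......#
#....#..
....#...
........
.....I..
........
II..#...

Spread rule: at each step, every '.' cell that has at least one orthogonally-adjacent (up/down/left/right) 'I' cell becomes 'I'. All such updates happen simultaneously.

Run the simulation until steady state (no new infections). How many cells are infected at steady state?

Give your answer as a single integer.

Answer: 51

Derivation:
Step 0 (initial): 3 infected
Step 1: +7 new -> 10 infected
Step 2: +12 new -> 22 infected
Step 3: +9 new -> 31 infected
Step 4: +7 new -> 38 infected
Step 5: +5 new -> 43 infected
Step 6: +5 new -> 48 infected
Step 7: +3 new -> 51 infected
Step 8: +0 new -> 51 infected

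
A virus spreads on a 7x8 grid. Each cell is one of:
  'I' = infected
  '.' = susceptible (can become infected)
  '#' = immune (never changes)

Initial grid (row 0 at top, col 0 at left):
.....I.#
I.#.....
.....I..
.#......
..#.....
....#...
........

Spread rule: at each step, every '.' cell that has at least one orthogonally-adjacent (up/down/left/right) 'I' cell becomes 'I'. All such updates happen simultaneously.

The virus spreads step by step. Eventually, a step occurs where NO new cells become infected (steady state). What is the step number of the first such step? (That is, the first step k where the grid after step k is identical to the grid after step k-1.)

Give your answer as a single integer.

Answer: 8

Derivation:
Step 0 (initial): 3 infected
Step 1: +9 new -> 12 infected
Step 2: +11 new -> 23 infected
Step 3: +10 new -> 33 infected
Step 4: +7 new -> 40 infected
Step 5: +6 new -> 46 infected
Step 6: +4 new -> 50 infected
Step 7: +1 new -> 51 infected
Step 8: +0 new -> 51 infected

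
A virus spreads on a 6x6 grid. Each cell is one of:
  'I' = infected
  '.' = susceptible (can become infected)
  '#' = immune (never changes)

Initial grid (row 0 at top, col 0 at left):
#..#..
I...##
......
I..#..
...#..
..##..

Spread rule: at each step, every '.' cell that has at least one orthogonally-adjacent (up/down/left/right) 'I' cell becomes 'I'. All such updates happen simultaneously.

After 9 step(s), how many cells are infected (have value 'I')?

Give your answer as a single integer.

Answer: 26

Derivation:
Step 0 (initial): 2 infected
Step 1: +4 new -> 6 infected
Step 2: +6 new -> 12 infected
Step 3: +5 new -> 17 infected
Step 4: +1 new -> 18 infected
Step 5: +1 new -> 19 infected
Step 6: +2 new -> 21 infected
Step 7: +2 new -> 23 infected
Step 8: +2 new -> 25 infected
Step 9: +1 new -> 26 infected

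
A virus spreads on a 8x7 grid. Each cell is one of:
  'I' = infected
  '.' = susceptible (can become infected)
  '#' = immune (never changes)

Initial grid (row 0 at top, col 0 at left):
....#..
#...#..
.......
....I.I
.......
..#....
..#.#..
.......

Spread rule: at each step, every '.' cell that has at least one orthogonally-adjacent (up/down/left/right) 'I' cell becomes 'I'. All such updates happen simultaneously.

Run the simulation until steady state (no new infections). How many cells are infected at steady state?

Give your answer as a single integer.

Answer: 50

Derivation:
Step 0 (initial): 2 infected
Step 1: +6 new -> 8 infected
Step 2: +8 new -> 16 infected
Step 3: +9 new -> 25 infected
Step 4: +9 new -> 34 infected
Step 5: +7 new -> 41 infected
Step 6: +5 new -> 46 infected
Step 7: +3 new -> 49 infected
Step 8: +1 new -> 50 infected
Step 9: +0 new -> 50 infected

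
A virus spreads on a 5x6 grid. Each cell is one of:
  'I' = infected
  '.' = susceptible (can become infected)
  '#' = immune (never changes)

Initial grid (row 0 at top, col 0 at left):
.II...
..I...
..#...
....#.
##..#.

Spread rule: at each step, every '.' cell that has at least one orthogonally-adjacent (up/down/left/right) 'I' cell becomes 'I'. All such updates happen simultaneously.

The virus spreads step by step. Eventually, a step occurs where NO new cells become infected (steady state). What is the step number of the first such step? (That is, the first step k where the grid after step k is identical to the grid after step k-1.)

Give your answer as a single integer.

Step 0 (initial): 3 infected
Step 1: +4 new -> 7 infected
Step 2: +5 new -> 12 infected
Step 3: +6 new -> 18 infected
Step 4: +4 new -> 22 infected
Step 5: +2 new -> 24 infected
Step 6: +1 new -> 25 infected
Step 7: +0 new -> 25 infected

Answer: 7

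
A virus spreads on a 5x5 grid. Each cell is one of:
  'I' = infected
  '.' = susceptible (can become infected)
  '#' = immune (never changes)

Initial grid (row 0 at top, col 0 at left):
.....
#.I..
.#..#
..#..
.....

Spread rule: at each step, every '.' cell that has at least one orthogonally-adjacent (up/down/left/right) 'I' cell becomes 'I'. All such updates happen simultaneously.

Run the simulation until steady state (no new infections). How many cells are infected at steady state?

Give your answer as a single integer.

Answer: 21

Derivation:
Step 0 (initial): 1 infected
Step 1: +4 new -> 5 infected
Step 2: +4 new -> 9 infected
Step 3: +3 new -> 12 infected
Step 4: +2 new -> 14 infected
Step 5: +2 new -> 16 infected
Step 6: +1 new -> 17 infected
Step 7: +2 new -> 19 infected
Step 8: +1 new -> 20 infected
Step 9: +1 new -> 21 infected
Step 10: +0 new -> 21 infected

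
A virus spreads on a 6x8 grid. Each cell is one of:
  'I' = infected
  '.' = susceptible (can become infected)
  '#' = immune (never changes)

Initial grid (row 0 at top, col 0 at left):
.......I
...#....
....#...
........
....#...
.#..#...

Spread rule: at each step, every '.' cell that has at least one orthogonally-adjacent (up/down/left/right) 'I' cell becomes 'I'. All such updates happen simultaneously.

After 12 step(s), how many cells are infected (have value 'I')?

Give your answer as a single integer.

Step 0 (initial): 1 infected
Step 1: +2 new -> 3 infected
Step 2: +3 new -> 6 infected
Step 3: +4 new -> 10 infected
Step 4: +5 new -> 15 infected
Step 5: +4 new -> 19 infected
Step 6: +5 new -> 24 infected
Step 7: +5 new -> 29 infected
Step 8: +5 new -> 34 infected
Step 9: +4 new -> 38 infected
Step 10: +3 new -> 41 infected
Step 11: +1 new -> 42 infected
Step 12: +1 new -> 43 infected

Answer: 43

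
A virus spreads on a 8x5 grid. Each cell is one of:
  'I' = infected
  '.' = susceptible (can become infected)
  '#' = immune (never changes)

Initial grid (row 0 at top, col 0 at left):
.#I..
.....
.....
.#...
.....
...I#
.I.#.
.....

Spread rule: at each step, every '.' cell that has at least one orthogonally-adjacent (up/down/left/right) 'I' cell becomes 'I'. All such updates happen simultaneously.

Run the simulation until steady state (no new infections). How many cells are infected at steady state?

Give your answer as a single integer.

Step 0 (initial): 3 infected
Step 1: +8 new -> 11 infected
Step 2: +11 new -> 22 infected
Step 3: +8 new -> 30 infected
Step 4: +5 new -> 35 infected
Step 5: +1 new -> 36 infected
Step 6: +0 new -> 36 infected

Answer: 36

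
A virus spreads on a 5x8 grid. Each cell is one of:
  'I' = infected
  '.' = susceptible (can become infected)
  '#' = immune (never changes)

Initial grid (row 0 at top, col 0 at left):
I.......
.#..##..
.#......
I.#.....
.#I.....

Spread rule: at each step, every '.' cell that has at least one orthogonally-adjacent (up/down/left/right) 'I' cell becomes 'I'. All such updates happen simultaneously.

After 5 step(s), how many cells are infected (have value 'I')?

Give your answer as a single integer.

Step 0 (initial): 3 infected
Step 1: +6 new -> 9 infected
Step 2: +3 new -> 12 infected
Step 3: +5 new -> 17 infected
Step 4: +6 new -> 23 infected
Step 5: +4 new -> 27 infected

Answer: 27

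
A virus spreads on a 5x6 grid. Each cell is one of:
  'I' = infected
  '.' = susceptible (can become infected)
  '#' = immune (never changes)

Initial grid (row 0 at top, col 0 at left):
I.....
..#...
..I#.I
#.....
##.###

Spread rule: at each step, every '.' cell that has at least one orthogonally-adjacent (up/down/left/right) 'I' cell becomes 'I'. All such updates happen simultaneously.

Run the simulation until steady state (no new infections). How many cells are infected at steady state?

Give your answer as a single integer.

Answer: 22

Derivation:
Step 0 (initial): 3 infected
Step 1: +7 new -> 10 infected
Step 2: +9 new -> 19 infected
Step 3: +3 new -> 22 infected
Step 4: +0 new -> 22 infected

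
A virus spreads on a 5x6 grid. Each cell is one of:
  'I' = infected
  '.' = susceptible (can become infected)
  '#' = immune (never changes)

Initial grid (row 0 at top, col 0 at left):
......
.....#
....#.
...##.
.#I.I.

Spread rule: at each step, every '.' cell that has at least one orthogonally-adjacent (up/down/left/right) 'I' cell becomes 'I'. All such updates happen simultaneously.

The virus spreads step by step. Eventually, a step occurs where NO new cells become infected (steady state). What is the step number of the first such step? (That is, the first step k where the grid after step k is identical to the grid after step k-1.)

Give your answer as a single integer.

Answer: 8

Derivation:
Step 0 (initial): 2 infected
Step 1: +3 new -> 5 infected
Step 2: +3 new -> 8 infected
Step 3: +5 new -> 13 infected
Step 4: +5 new -> 18 infected
Step 5: +4 new -> 22 infected
Step 6: +2 new -> 24 infected
Step 7: +1 new -> 25 infected
Step 8: +0 new -> 25 infected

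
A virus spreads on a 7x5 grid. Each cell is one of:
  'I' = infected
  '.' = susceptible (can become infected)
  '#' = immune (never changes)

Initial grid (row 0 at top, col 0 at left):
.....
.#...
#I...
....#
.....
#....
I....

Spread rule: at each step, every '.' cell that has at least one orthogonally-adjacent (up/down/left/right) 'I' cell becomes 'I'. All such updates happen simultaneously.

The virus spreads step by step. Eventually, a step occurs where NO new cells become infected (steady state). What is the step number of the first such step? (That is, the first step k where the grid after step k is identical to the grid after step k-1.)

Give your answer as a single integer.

Step 0 (initial): 2 infected
Step 1: +3 new -> 5 infected
Step 2: +7 new -> 12 infected
Step 3: +8 new -> 20 infected
Step 4: +6 new -> 26 infected
Step 5: +4 new -> 30 infected
Step 6: +1 new -> 31 infected
Step 7: +0 new -> 31 infected

Answer: 7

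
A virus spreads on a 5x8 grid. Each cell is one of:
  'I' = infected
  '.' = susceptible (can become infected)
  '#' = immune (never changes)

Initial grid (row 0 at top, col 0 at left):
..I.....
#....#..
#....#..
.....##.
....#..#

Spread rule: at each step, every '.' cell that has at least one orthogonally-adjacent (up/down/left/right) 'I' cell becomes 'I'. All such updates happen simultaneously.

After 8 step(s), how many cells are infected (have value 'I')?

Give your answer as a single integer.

Step 0 (initial): 1 infected
Step 1: +3 new -> 4 infected
Step 2: +5 new -> 9 infected
Step 3: +5 new -> 14 infected
Step 4: +5 new -> 19 infected
Step 5: +6 new -> 25 infected
Step 6: +3 new -> 28 infected
Step 7: +1 new -> 29 infected
Step 8: +1 new -> 30 infected

Answer: 30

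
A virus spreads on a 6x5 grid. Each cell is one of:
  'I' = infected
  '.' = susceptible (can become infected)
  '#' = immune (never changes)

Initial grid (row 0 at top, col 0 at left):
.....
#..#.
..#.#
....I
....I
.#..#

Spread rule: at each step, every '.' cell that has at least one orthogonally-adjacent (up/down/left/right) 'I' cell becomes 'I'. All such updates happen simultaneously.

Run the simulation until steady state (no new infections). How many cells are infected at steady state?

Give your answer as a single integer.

Answer: 24

Derivation:
Step 0 (initial): 2 infected
Step 1: +2 new -> 4 infected
Step 2: +4 new -> 8 infected
Step 3: +3 new -> 11 infected
Step 4: +3 new -> 14 infected
Step 5: +3 new -> 17 infected
Step 6: +2 new -> 19 infected
Step 7: +2 new -> 21 infected
Step 8: +1 new -> 22 infected
Step 9: +1 new -> 23 infected
Step 10: +1 new -> 24 infected
Step 11: +0 new -> 24 infected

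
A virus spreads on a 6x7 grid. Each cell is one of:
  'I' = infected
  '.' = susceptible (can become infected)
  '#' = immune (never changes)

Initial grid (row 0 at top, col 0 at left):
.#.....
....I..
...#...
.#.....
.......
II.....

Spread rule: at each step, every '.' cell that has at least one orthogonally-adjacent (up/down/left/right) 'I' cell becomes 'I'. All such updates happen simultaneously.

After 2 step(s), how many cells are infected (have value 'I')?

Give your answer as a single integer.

Step 0 (initial): 3 infected
Step 1: +7 new -> 10 infected
Step 2: +9 new -> 19 infected

Answer: 19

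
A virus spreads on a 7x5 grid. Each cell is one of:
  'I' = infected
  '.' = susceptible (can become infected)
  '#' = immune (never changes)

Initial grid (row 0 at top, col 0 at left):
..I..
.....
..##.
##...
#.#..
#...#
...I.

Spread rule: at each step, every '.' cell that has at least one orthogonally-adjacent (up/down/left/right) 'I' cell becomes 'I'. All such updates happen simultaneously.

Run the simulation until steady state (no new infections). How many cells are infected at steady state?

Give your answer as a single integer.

Step 0 (initial): 2 infected
Step 1: +6 new -> 8 infected
Step 2: +7 new -> 15 infected
Step 3: +7 new -> 22 infected
Step 4: +5 new -> 27 infected
Step 5: +0 new -> 27 infected

Answer: 27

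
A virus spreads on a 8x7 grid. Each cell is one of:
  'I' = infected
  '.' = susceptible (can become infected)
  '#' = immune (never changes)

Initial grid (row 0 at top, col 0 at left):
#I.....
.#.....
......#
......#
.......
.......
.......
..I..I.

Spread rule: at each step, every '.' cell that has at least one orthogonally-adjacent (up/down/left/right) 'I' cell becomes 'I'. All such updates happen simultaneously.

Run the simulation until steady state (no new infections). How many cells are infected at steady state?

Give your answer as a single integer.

Answer: 52

Derivation:
Step 0 (initial): 3 infected
Step 1: +7 new -> 10 infected
Step 2: +9 new -> 19 infected
Step 3: +10 new -> 29 infected
Step 4: +11 new -> 40 infected
Step 5: +9 new -> 49 infected
Step 6: +3 new -> 52 infected
Step 7: +0 new -> 52 infected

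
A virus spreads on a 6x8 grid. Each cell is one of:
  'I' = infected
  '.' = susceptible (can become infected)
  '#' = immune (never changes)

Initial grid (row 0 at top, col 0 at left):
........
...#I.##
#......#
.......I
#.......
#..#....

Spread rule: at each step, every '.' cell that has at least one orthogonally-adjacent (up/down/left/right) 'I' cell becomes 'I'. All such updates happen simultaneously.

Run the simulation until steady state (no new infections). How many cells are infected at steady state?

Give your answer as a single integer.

Step 0 (initial): 2 infected
Step 1: +5 new -> 7 infected
Step 2: +9 new -> 16 infected
Step 3: +7 new -> 23 infected
Step 4: +8 new -> 31 infected
Step 5: +4 new -> 35 infected
Step 6: +4 new -> 39 infected
Step 7: +1 new -> 40 infected
Step 8: +0 new -> 40 infected

Answer: 40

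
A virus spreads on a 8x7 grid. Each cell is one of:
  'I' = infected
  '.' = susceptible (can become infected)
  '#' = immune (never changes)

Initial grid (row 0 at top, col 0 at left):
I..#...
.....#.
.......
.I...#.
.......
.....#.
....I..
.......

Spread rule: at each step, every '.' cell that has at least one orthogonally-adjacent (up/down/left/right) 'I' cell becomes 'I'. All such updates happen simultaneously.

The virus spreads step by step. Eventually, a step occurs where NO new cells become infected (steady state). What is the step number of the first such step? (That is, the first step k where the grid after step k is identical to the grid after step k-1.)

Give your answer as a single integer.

Answer: 9

Derivation:
Step 0 (initial): 3 infected
Step 1: +10 new -> 13 infected
Step 2: +14 new -> 27 infected
Step 3: +11 new -> 38 infected
Step 4: +5 new -> 43 infected
Step 5: +4 new -> 47 infected
Step 6: +2 new -> 49 infected
Step 7: +2 new -> 51 infected
Step 8: +1 new -> 52 infected
Step 9: +0 new -> 52 infected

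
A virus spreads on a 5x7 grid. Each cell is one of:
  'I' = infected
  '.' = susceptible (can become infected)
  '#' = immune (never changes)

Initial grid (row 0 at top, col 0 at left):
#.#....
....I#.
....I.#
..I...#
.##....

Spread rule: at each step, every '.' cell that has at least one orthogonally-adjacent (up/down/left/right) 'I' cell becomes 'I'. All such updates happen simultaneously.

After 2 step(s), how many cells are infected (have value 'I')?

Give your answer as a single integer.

Answer: 19

Derivation:
Step 0 (initial): 3 infected
Step 1: +8 new -> 11 infected
Step 2: +8 new -> 19 infected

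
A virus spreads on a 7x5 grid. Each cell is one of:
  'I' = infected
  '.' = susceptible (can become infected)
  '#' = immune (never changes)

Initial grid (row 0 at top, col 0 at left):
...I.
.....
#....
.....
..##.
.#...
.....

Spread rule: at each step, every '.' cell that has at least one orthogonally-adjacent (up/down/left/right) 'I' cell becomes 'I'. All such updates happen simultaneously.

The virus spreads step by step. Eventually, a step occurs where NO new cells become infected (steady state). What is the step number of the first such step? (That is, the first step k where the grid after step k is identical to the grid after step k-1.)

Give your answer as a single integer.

Answer: 11

Derivation:
Step 0 (initial): 1 infected
Step 1: +3 new -> 4 infected
Step 2: +4 new -> 8 infected
Step 3: +5 new -> 13 infected
Step 4: +4 new -> 17 infected
Step 5: +2 new -> 19 infected
Step 6: +3 new -> 22 infected
Step 7: +3 new -> 25 infected
Step 8: +3 new -> 28 infected
Step 9: +2 new -> 30 infected
Step 10: +1 new -> 31 infected
Step 11: +0 new -> 31 infected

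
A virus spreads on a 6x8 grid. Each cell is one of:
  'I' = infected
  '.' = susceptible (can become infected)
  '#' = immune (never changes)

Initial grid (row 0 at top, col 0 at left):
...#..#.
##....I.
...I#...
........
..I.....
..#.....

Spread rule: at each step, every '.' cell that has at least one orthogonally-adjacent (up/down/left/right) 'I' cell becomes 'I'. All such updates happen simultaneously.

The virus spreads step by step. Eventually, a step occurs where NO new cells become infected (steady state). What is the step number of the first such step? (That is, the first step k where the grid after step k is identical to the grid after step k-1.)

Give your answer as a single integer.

Step 0 (initial): 3 infected
Step 1: +9 new -> 12 infected
Step 2: +14 new -> 26 infected
Step 3: +10 new -> 36 infected
Step 4: +4 new -> 40 infected
Step 5: +2 new -> 42 infected
Step 6: +0 new -> 42 infected

Answer: 6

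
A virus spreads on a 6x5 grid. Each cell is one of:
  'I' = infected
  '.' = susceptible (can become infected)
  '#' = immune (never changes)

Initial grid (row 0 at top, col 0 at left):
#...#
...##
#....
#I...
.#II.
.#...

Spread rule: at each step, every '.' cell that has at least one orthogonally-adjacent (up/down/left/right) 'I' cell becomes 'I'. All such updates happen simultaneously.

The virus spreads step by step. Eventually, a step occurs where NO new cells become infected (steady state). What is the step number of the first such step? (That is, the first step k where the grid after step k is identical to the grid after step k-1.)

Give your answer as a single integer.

Answer: 6

Derivation:
Step 0 (initial): 3 infected
Step 1: +6 new -> 9 infected
Step 2: +5 new -> 14 infected
Step 3: +4 new -> 18 infected
Step 4: +1 new -> 19 infected
Step 5: +1 new -> 20 infected
Step 6: +0 new -> 20 infected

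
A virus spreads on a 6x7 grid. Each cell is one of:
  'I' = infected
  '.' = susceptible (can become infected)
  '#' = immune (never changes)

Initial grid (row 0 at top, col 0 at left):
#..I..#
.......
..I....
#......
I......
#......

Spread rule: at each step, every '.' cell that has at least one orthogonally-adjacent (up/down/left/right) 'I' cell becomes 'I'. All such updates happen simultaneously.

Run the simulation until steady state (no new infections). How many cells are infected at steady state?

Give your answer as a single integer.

Answer: 38

Derivation:
Step 0 (initial): 3 infected
Step 1: +8 new -> 11 infected
Step 2: +10 new -> 21 infected
Step 3: +6 new -> 27 infected
Step 4: +5 new -> 32 infected
Step 5: +3 new -> 35 infected
Step 6: +2 new -> 37 infected
Step 7: +1 new -> 38 infected
Step 8: +0 new -> 38 infected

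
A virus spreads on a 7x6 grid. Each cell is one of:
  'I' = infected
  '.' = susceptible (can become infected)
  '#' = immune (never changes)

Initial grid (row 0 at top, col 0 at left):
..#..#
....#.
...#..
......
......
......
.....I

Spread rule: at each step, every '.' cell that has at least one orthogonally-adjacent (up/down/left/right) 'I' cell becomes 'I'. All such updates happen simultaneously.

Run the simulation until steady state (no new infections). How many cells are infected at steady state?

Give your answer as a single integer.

Step 0 (initial): 1 infected
Step 1: +2 new -> 3 infected
Step 2: +3 new -> 6 infected
Step 3: +4 new -> 10 infected
Step 4: +5 new -> 15 infected
Step 5: +6 new -> 21 infected
Step 6: +3 new -> 24 infected
Step 7: +3 new -> 27 infected
Step 8: +3 new -> 30 infected
Step 9: +3 new -> 33 infected
Step 10: +3 new -> 36 infected
Step 11: +2 new -> 38 infected
Step 12: +0 new -> 38 infected

Answer: 38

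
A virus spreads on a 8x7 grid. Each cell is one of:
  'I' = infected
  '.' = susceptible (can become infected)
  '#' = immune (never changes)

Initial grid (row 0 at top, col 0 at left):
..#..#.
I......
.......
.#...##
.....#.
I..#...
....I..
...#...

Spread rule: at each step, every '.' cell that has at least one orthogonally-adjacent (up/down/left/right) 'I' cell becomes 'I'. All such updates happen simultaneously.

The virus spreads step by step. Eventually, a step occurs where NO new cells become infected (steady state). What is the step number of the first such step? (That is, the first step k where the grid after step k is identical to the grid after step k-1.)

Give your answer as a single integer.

Step 0 (initial): 3 infected
Step 1: +10 new -> 13 infected
Step 2: +13 new -> 26 infected
Step 3: +9 new -> 35 infected
Step 4: +7 new -> 42 infected
Step 5: +3 new -> 45 infected
Step 6: +2 new -> 47 infected
Step 7: +1 new -> 48 infected
Step 8: +0 new -> 48 infected

Answer: 8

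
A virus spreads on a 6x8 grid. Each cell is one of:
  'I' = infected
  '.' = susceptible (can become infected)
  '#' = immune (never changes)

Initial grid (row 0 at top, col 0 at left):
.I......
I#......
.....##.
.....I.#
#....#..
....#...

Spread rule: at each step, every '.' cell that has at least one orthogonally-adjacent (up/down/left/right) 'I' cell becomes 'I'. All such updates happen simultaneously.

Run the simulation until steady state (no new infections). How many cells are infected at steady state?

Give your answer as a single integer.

Step 0 (initial): 3 infected
Step 1: +5 new -> 8 infected
Step 2: +8 new -> 16 infected
Step 3: +10 new -> 26 infected
Step 4: +7 new -> 33 infected
Step 5: +4 new -> 37 infected
Step 6: +3 new -> 40 infected
Step 7: +1 new -> 41 infected
Step 8: +0 new -> 41 infected

Answer: 41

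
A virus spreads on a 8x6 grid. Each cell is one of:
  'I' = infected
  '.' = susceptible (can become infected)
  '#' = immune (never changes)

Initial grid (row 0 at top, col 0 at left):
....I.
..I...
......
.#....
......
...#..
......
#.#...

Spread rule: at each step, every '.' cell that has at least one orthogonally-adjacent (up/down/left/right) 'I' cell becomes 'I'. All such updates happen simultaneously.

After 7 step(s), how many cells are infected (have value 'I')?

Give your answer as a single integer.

Answer: 43

Derivation:
Step 0 (initial): 2 infected
Step 1: +7 new -> 9 infected
Step 2: +7 new -> 16 infected
Step 3: +6 new -> 22 infected
Step 4: +6 new -> 28 infected
Step 5: +5 new -> 33 infected
Step 6: +5 new -> 38 infected
Step 7: +5 new -> 43 infected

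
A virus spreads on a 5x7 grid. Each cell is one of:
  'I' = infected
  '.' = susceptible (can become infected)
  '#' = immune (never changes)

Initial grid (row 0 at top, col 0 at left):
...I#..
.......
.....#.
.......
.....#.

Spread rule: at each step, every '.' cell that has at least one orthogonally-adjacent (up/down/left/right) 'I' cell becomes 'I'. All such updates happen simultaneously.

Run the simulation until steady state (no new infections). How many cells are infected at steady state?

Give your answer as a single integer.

Step 0 (initial): 1 infected
Step 1: +2 new -> 3 infected
Step 2: +4 new -> 7 infected
Step 3: +6 new -> 13 infected
Step 4: +7 new -> 20 infected
Step 5: +7 new -> 27 infected
Step 6: +3 new -> 30 infected
Step 7: +2 new -> 32 infected
Step 8: +0 new -> 32 infected

Answer: 32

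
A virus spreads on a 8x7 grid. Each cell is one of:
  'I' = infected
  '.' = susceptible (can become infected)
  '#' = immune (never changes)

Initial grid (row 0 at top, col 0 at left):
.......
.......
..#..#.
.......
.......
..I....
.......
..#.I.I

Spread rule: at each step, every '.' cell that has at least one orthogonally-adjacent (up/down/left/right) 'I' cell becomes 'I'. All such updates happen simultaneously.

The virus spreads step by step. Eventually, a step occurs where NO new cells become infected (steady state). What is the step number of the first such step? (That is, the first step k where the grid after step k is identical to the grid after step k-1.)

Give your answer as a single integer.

Answer: 9

Derivation:
Step 0 (initial): 3 infected
Step 1: +8 new -> 11 infected
Step 2: +9 new -> 20 infected
Step 3: +8 new -> 28 infected
Step 4: +7 new -> 35 infected
Step 5: +6 new -> 41 infected
Step 6: +6 new -> 47 infected
Step 7: +5 new -> 52 infected
Step 8: +1 new -> 53 infected
Step 9: +0 new -> 53 infected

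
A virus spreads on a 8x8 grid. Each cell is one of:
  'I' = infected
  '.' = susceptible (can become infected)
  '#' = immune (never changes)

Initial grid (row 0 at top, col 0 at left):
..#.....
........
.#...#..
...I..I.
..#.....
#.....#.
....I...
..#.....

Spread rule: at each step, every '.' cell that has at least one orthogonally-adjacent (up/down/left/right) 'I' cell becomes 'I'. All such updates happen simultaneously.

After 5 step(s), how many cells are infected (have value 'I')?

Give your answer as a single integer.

Answer: 56

Derivation:
Step 0 (initial): 3 infected
Step 1: +12 new -> 15 infected
Step 2: +15 new -> 30 infected
Step 3: +13 new -> 43 infected
Step 4: +10 new -> 53 infected
Step 5: +3 new -> 56 infected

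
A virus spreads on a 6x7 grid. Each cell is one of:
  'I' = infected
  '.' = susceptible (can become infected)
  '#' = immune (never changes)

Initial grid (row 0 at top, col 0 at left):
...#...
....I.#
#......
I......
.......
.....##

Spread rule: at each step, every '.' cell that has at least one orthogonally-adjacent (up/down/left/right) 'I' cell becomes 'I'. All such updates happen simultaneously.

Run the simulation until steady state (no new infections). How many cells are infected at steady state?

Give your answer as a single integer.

Step 0 (initial): 2 infected
Step 1: +6 new -> 8 infected
Step 2: +9 new -> 17 infected
Step 3: +10 new -> 27 infected
Step 4: +7 new -> 34 infected
Step 5: +3 new -> 37 infected
Step 6: +0 new -> 37 infected

Answer: 37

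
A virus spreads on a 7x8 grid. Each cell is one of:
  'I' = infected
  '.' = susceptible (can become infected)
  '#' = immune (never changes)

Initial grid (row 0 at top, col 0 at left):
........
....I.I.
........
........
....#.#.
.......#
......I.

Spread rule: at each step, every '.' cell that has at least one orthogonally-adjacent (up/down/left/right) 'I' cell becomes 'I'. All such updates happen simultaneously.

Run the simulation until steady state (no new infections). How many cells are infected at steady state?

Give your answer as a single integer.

Step 0 (initial): 3 infected
Step 1: +10 new -> 13 infected
Step 2: +11 new -> 24 infected
Step 3: +9 new -> 33 infected
Step 4: +8 new -> 41 infected
Step 5: +6 new -> 47 infected
Step 6: +4 new -> 51 infected
Step 7: +2 new -> 53 infected
Step 8: +0 new -> 53 infected

Answer: 53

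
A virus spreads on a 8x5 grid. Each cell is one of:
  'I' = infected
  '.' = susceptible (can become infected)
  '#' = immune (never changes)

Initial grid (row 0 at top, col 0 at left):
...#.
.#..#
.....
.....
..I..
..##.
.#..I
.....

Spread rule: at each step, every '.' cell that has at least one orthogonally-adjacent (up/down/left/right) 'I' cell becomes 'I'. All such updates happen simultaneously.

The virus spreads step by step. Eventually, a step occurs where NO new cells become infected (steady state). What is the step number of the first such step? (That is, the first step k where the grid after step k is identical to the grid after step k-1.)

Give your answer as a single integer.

Step 0 (initial): 2 infected
Step 1: +6 new -> 8 infected
Step 2: +8 new -> 16 infected
Step 3: +7 new -> 23 infected
Step 4: +6 new -> 29 infected
Step 5: +3 new -> 32 infected
Step 6: +1 new -> 33 infected
Step 7: +0 new -> 33 infected

Answer: 7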